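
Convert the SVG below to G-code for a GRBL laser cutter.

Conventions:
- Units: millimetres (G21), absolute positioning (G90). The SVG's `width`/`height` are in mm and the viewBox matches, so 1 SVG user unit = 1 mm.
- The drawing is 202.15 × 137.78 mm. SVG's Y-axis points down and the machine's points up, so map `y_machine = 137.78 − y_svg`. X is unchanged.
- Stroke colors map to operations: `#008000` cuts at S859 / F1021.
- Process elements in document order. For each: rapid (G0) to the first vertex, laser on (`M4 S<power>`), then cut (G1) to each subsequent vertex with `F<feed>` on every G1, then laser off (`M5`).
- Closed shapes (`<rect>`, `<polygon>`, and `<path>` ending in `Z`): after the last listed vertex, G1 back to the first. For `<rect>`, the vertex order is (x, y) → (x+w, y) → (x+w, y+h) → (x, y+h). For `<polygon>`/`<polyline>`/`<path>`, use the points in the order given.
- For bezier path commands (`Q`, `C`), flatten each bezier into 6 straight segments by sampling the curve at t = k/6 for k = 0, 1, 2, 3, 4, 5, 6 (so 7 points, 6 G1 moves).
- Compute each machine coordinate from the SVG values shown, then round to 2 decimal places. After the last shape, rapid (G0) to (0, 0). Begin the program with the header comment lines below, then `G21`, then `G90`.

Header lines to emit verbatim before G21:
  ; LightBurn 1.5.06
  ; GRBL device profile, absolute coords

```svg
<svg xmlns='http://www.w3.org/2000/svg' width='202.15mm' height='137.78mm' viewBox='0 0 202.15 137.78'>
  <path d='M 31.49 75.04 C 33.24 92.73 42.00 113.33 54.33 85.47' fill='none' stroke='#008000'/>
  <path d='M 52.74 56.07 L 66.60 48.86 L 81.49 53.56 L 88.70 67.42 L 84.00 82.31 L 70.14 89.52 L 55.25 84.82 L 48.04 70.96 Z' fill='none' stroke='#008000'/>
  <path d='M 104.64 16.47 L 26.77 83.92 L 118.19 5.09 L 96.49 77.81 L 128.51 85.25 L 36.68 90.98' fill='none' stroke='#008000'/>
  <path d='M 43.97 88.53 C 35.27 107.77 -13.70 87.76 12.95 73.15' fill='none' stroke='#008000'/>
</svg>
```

; LightBurn 1.5.06
; GRBL device profile, absolute coords
G21
G90
G0 X31.49 Y62.74
M4 S859
G1 X32.93 Y53.89 F1021
G1 X35.45 Y45.98 F1021
G1 X38.94 Y40.44 F1021
G1 X43.32 Y38.70 F1021
G1 X48.48 Y42.18 F1021
G1 X54.33 Y52.31 F1021
M5
G0 X52.74 Y81.71
M4 S859
G1 X66.60 Y88.92 F1021
G1 X81.49 Y84.22 F1021
G1 X88.70 Y70.36 F1021
G1 X84.00 Y55.47 F1021
G1 X70.14 Y48.26 F1021
G1 X55.25 Y52.96 F1021
G1 X48.04 Y66.82 F1021
G1 X52.74 Y81.71 F1021
M5
G0 X104.64 Y121.31
M4 S859
G1 X26.77 Y53.86 F1021
G1 X118.19 Y132.69 F1021
G1 X96.49 Y59.97 F1021
G1 X128.51 Y52.53 F1021
G1 X36.68 Y46.80 F1021
M5
G0 X43.97 Y49.25
M4 S859
G1 X36.80 Y42.69 F1021
G1 X26.14 Y41.44 F1021
G1 X15.20 Y44.25 F1021
G1 X7.21 Y49.87 F1021
G1 X5.39 Y57.08 F1021
G1 X12.95 Y64.63 F1021
M5
G0 X0.00 Y0.00

1 u = 1 mm; y_m = 137.78 − y.

[1] `<path>` cubic bezier, #008000→cut S859 F1021: (31.49,62.74) → (32.93,53.89) → (35.45,45.98) → (38.94,40.44) → (43.32,38.70) → (48.48,42.18) → (54.33,52.31)

[2] `<path>` regular polygon, #008000→cut S859 F1021: (52.74,81.71) → (66.60,88.92) → (81.49,84.22) → (88.70,70.36) → (84.00,55.47) → (70.14,48.26) → (55.25,52.96) → (48.04,66.82) → (52.74,81.71) (closed)

[3] `<path>` open polyline, #008000→cut S859 F1021: (104.64,121.31) → (26.77,53.86) → (118.19,132.69) → (96.49,59.97) → (128.51,52.53) → (36.68,46.80)

[4] `<path>` cubic bezier, #008000→cut S859 F1021: (43.97,49.25) → (36.80,42.69) → (26.14,41.44) → (15.20,44.25) → (7.21,49.87) → (5.39,57.08) → (12.95,64.63)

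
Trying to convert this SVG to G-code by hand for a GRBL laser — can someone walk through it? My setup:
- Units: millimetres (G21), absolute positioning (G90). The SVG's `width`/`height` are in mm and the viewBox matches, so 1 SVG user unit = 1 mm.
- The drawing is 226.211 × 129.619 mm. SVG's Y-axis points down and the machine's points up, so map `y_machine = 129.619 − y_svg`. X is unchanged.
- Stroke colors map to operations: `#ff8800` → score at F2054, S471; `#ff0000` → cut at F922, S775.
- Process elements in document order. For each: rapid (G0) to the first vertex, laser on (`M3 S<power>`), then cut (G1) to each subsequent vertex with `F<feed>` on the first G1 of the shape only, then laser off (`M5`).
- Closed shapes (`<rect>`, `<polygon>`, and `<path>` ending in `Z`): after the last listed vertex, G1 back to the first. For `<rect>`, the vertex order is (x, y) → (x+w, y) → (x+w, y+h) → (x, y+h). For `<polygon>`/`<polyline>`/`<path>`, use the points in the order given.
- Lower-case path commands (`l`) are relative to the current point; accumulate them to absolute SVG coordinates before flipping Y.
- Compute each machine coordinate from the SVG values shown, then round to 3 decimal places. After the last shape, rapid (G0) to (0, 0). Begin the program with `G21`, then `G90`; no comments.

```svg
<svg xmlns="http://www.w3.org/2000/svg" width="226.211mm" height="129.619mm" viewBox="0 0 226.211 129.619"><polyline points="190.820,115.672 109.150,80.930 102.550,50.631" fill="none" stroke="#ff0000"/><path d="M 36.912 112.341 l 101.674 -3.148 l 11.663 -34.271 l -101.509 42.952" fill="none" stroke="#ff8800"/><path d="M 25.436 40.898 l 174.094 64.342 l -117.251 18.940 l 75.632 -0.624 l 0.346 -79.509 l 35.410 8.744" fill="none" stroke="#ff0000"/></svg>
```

viewBox `0 0 226.211 129.619` with mm width/height → 1 unit = 1 mm. Flip: y_m = 129.619 − y_svg.

**Shape 1** — `<polyline>` open polyline, stroke `#ff0000` → cut (S775, F922). Machine vertices: (190.820,13.947) → (109.150,48.689) → (102.550,78.988). Open path.

**Shape 2** — `<path>` open polyline, stroke `#ff8800` → score (S471, F2054). Machine vertices: (36.912,17.278) → (138.586,20.426) → (150.249,54.697) → (48.740,11.745). Open path.

**Shape 3** — `<path>` open polyline, stroke `#ff0000` → cut (S775, F922). Machine vertices: (25.436,88.721) → (199.530,24.379) → (82.279,5.439) → (157.911,6.063) → (158.257,85.572) → (193.667,76.828). Open path.

G21
G90
G0 X190.820 Y13.947
M3 S775
G1 X109.150 Y48.689 F922
G1 X102.550 Y78.988
M5
G0 X36.912 Y17.278
M3 S471
G1 X138.586 Y20.426 F2054
G1 X150.249 Y54.697
G1 X48.740 Y11.745
M5
G0 X25.436 Y88.721
M3 S775
G1 X199.530 Y24.379 F922
G1 X82.279 Y5.439
G1 X157.911 Y6.063
G1 X158.257 Y85.572
G1 X193.667 Y76.828
M5
G0 X0.000 Y0.000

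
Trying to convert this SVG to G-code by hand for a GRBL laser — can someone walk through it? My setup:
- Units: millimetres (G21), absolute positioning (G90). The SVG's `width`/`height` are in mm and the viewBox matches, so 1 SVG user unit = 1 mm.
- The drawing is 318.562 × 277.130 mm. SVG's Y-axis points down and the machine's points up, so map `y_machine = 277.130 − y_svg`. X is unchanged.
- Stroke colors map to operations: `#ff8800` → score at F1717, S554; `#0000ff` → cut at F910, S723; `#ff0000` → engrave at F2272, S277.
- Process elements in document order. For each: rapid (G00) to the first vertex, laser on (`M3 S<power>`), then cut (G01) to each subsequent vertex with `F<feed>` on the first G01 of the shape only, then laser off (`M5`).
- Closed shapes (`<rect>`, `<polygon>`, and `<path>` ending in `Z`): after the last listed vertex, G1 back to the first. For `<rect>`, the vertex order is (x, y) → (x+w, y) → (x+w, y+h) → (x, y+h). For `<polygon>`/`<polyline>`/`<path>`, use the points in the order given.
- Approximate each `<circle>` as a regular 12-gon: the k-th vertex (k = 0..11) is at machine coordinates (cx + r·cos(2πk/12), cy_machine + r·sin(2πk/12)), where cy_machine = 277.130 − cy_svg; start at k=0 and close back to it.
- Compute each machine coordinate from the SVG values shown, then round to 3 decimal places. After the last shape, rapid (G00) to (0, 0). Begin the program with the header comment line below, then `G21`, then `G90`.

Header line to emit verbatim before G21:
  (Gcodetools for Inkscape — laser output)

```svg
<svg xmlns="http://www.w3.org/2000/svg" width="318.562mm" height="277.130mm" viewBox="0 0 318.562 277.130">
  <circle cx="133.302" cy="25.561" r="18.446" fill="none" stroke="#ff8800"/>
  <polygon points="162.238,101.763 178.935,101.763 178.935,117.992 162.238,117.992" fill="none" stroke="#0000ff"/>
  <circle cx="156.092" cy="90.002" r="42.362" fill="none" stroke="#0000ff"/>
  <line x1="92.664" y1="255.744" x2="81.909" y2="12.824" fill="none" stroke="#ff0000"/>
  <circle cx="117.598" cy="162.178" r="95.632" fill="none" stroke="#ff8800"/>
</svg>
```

(Gcodetools for Inkscape — laser output)
G21
G90
G00 X151.748 Y251.569
M3 S554
G01 X149.277 Y260.792 F1717
G01 X142.525 Y267.544
G01 X133.302 Y270.015
G01 X124.079 Y267.544
G01 X117.327 Y260.792
G01 X114.856 Y251.569
G01 X117.327 Y242.346
G01 X124.079 Y235.594
G01 X133.302 Y233.123
G01 X142.525 Y235.594
G01 X149.277 Y242.346
G01 X151.748 Y251.569
M5
G00 X162.238 Y175.367
M3 S723
G01 X178.935 Y175.367 F910
G01 X178.935 Y159.138
G01 X162.238 Y159.138
G01 X162.238 Y175.367
M5
G00 X198.454 Y187.128
M3 S723
G01 X192.779 Y208.309 F910
G01 X177.273 Y223.815
G01 X156.092 Y229.490
G01 X134.911 Y223.815
G01 X119.405 Y208.309
G01 X113.730 Y187.128
G01 X119.405 Y165.947
G01 X134.911 Y150.441
G01 X156.092 Y144.766
G01 X177.273 Y150.441
G01 X192.779 Y165.947
G01 X198.454 Y187.128
M5
G00 X92.664 Y21.386
M3 S277
G01 X81.909 Y264.306 F2272
M5
G00 X213.230 Y114.952
M3 S554
G01 X200.418 Y162.768 F1717
G01 X165.414 Y197.772
G01 X117.598 Y210.584
G01 X69.782 Y197.772
G01 X34.778 Y162.768
G01 X21.966 Y114.952
G01 X34.778 Y67.136
G01 X69.782 Y32.132
G01 X117.598 Y19.320
G01 X165.414 Y32.132
G01 X200.418 Y67.136
G01 X213.230 Y114.952
M5
G00 X0.000 Y0.000

1 u = 1 mm; y_m = 277.130 − y.

[1] `<circle>` circle, #ff8800→score S554 F1717: (151.748,251.569) → (149.277,260.792) → (142.525,267.544) → (133.302,270.015) → (124.079,267.544) → (117.327,260.792) → (114.856,251.569) → (117.327,242.346) → (124.079,235.594) → (133.302,233.123) → (142.525,235.594) → (149.277,242.346) → (151.748,251.569) (closed)

[2] `<polygon>` rectangle, #0000ff→cut S723 F910: (162.238,175.367) → (178.935,175.367) → (178.935,159.138) → (162.238,159.138) → (162.238,175.367) (closed)

[3] `<circle>` circle, #0000ff→cut S723 F910: (198.454,187.128) → (192.779,208.309) → (177.273,223.815) → (156.092,229.490) → (134.911,223.815) → (119.405,208.309) → (113.730,187.128) → (119.405,165.947) → (134.911,150.441) → (156.092,144.766) → (177.273,150.441) → (192.779,165.947) → (198.454,187.128) (closed)

[4] `<line>` line segment, #ff0000→engrave S277 F2272: (92.664,21.386) → (81.909,264.306)

[5] `<circle>` circle, #ff8800→score S554 F1717: (213.230,114.952) → (200.418,162.768) → (165.414,197.772) → (117.598,210.584) → (69.782,197.772) → (34.778,162.768) → (21.966,114.952) → (34.778,67.136) → (69.782,32.132) → (117.598,19.320) → (165.414,32.132) → (200.418,67.136) → (213.230,114.952) (closed)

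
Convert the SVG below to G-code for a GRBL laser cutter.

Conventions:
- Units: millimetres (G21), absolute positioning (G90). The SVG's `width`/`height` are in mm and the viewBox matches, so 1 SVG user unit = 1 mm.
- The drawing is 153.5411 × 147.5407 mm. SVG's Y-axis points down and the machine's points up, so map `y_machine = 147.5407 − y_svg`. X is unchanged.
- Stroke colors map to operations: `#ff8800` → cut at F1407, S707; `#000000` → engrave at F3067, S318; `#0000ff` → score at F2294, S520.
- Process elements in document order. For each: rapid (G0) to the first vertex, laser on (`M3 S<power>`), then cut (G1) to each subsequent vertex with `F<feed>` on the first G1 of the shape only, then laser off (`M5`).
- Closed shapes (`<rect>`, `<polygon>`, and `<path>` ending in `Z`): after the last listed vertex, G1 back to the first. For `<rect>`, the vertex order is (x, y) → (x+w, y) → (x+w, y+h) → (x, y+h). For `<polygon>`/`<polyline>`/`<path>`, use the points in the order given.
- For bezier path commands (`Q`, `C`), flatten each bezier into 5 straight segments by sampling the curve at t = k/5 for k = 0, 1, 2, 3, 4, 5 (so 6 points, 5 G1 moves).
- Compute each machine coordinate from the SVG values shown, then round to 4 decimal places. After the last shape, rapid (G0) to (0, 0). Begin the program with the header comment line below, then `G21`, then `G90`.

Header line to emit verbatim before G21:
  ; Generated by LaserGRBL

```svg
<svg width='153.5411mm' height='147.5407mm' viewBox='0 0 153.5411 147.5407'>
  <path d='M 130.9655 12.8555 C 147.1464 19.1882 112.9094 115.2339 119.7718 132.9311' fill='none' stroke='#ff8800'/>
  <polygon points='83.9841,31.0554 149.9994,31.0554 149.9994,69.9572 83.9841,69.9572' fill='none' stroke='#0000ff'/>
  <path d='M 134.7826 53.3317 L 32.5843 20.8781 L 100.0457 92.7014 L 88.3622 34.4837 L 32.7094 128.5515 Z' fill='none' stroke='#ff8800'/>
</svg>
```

1 u = 1 mm; y_m = 147.5407 − y.

[1] `<path>` cubic bezier, #ff8800→cut S707 F1407: (130.9655,134.6852) → (135.3560,121.4645) → (132.0391,94.7797) → (125.4075,62.6976) → (119.8541,33.2852) → (119.7718,14.6096)

[2] `<polygon>` rectangle, #0000ff→score S520 F2294: (83.9841,116.4853) → (149.9994,116.4853) → (149.9994,77.5835) → (83.9841,77.5835) → (83.9841,116.4853) (closed)

[3] `<path>` closed polygon, #ff8800→cut S707 F1407: (134.7826,94.2090) → (32.5843,126.6626) → (100.0457,54.8393) → (88.3622,113.0570) → (32.7094,18.9892) → (134.7826,94.2090) (closed)

; Generated by LaserGRBL
G21
G90
G0 X130.9655 Y134.6852
M3 S707
G1 X135.3560 Y121.4645 F1407
G1 X132.0391 Y94.7797
G1 X125.4075 Y62.6976
G1 X119.8541 Y33.2852
G1 X119.7718 Y14.6096
M5
G0 X83.9841 Y116.4853
M3 S520
G1 X149.9994 Y116.4853 F2294
G1 X149.9994 Y77.5835
G1 X83.9841 Y77.5835
G1 X83.9841 Y116.4853
M5
G0 X134.7826 Y94.2090
M3 S707
G1 X32.5843 Y126.6626 F1407
G1 X100.0457 Y54.8393
G1 X88.3622 Y113.0570
G1 X32.7094 Y18.9892
G1 X134.7826 Y94.2090
M5
G0 X0.0000 Y0.0000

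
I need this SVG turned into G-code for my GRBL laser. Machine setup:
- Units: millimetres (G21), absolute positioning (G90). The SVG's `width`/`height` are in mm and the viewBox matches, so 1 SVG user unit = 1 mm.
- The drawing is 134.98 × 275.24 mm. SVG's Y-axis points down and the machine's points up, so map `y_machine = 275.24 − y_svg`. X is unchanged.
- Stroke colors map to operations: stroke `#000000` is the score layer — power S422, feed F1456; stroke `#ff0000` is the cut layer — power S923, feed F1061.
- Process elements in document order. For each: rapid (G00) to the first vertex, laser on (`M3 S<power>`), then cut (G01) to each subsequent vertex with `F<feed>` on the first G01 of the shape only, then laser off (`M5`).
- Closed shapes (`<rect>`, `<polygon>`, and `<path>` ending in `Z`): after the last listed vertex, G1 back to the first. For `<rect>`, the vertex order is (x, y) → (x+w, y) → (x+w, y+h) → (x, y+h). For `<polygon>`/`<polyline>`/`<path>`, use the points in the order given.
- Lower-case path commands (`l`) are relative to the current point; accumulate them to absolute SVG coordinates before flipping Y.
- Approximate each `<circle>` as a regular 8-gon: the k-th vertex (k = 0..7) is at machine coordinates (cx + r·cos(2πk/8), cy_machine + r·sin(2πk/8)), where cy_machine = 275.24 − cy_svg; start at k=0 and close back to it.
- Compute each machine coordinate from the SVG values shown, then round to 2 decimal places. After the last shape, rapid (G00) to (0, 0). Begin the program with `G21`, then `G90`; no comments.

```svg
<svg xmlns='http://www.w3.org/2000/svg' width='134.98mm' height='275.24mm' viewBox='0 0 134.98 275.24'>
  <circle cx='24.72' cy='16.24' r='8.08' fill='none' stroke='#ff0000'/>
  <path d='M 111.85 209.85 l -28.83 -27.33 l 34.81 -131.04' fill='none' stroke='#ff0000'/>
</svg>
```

viewBox `0 0 134.98 275.24` with mm width/height → 1 unit = 1 mm. Flip: y_m = 275.24 − y_svg.

**Shape 1** — `<circle>` circle, stroke `#ff0000` → cut (S923, F1061). Machine vertices: (32.80,259.00) → (30.43,264.71) → (24.72,267.08) → (19.01,264.71) → (16.64,259.00) → (19.01,253.29) → (24.72,250.92) → (30.43,253.29) → (32.80,259.00). Closed: final G1 returns to the first vertex.

**Shape 2** — `<path>` open polyline, stroke `#ff0000` → cut (S923, F1061). Machine vertices: (111.85,65.39) → (83.02,92.72) → (117.83,223.76). Open path.

G21
G90
G00 X32.80 Y259.00
M3 S923
G01 X30.43 Y264.71 F1061
G01 X24.72 Y267.08
G01 X19.01 Y264.71
G01 X16.64 Y259.00
G01 X19.01 Y253.29
G01 X24.72 Y250.92
G01 X30.43 Y253.29
G01 X32.80 Y259.00
M5
G00 X111.85 Y65.39
M3 S923
G01 X83.02 Y92.72 F1061
G01 X117.83 Y223.76
M5
G00 X0.00 Y0.00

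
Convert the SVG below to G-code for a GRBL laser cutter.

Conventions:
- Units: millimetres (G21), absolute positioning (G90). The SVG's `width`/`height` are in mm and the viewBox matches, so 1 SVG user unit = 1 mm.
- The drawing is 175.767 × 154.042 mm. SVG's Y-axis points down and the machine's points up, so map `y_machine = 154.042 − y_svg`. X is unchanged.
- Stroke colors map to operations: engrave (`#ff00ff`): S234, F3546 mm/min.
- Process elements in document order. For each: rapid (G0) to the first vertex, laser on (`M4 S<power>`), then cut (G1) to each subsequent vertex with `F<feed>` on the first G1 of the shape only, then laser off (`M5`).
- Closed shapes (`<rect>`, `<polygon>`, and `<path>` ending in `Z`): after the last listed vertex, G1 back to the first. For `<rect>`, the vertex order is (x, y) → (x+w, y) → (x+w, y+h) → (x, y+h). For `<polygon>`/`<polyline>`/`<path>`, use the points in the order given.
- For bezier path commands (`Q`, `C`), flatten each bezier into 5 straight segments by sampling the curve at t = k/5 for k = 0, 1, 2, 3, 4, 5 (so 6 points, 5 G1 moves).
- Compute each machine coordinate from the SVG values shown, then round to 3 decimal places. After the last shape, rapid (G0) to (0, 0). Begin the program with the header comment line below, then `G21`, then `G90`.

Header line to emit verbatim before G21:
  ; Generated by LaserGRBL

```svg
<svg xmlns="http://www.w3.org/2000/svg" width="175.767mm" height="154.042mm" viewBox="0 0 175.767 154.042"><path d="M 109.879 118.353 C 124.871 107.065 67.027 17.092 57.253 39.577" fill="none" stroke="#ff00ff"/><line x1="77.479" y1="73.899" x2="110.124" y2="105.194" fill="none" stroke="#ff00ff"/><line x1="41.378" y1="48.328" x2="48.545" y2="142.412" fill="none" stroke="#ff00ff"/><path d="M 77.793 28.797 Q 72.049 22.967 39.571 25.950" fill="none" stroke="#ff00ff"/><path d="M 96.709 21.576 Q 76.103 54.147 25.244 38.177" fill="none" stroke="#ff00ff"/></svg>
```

1 u = 1 mm; y_m = 154.042 − y.

[1] `<path>` cubic bezier, #ff00ff→engrave S234 F3546: (109.879,35.689) → (111.101,50.375) → (100.646,74.770) → (84.317,99.700) → (67.919,115.990) → (57.253,114.465)

[2] `<line>` line segment, #ff00ff→engrave S234 F3546: (77.479,80.143) → (110.124,48.848)

[3] `<line>` line segment, #ff00ff→engrave S234 F3546: (41.378,105.714) → (48.545,11.630)

[4] `<path>` quadratic bezier, #ff00ff→engrave S234 F3546: (77.793,125.245) → (74.426,127.224) → (68.920,128.499) → (61.276,129.068) → (51.493,128.933) → (39.571,128.092)

[5] `<path>` quadratic bezier, #ff00ff→engrave S234 F3546: (96.709,132.466) → (87.256,121.379) → (75.384,114.176) → (61.091,110.856) → (44.377,111.419) → (25.244,115.865)

; Generated by LaserGRBL
G21
G90
G0 X109.879 Y35.689
M4 S234
G1 X111.101 Y50.375 F3546
G1 X100.646 Y74.770
G1 X84.317 Y99.700
G1 X67.919 Y115.990
G1 X57.253 Y114.465
M5
G0 X77.479 Y80.143
M4 S234
G1 X110.124 Y48.848 F3546
M5
G0 X41.378 Y105.714
M4 S234
G1 X48.545 Y11.630 F3546
M5
G0 X77.793 Y125.245
M4 S234
G1 X74.426 Y127.224 F3546
G1 X68.920 Y128.499
G1 X61.276 Y129.068
G1 X51.493 Y128.933
G1 X39.571 Y128.092
M5
G0 X96.709 Y132.466
M4 S234
G1 X87.256 Y121.379 F3546
G1 X75.384 Y114.176
G1 X61.091 Y110.856
G1 X44.377 Y111.419
G1 X25.244 Y115.865
M5
G0 X0.000 Y0.000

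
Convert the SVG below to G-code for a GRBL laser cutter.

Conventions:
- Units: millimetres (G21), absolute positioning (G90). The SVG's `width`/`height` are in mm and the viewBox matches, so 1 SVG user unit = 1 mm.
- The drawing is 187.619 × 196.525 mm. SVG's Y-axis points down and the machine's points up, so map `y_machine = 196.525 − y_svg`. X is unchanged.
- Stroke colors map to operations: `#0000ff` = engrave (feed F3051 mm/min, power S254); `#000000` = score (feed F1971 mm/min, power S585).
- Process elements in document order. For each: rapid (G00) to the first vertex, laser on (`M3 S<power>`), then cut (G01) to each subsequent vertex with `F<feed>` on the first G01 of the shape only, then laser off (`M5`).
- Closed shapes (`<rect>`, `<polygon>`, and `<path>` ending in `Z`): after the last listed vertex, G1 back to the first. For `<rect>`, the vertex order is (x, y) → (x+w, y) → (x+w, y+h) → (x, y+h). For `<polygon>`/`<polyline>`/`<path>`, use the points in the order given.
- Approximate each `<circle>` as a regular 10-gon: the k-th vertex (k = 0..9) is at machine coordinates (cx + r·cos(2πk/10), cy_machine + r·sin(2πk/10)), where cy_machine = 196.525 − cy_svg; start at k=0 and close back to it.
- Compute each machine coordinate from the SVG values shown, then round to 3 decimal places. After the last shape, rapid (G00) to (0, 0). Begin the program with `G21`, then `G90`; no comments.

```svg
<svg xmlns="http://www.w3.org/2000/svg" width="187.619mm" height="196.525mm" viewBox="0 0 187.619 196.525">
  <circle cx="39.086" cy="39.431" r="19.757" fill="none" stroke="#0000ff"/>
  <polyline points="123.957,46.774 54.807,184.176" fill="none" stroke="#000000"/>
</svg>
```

1 u = 1 mm; y_m = 196.525 − y.

[1] `<circle>` circle, #0000ff→engrave S254 F3051: (58.843,157.094) → (55.070,168.707) → (45.191,175.884) → (32.981,175.884) → (23.102,168.707) → (19.329,157.094) → (23.102,145.481) → (32.981,138.304) → (45.191,138.304) → (55.070,145.481) → (58.843,157.094) (closed)

[2] `<polyline>` line segment, #000000→score S585 F1971: (123.957,149.751) → (54.807,12.349)

G21
G90
G00 X58.843 Y157.094
M3 S254
G01 X55.070 Y168.707 F3051
G01 X45.191 Y175.884
G01 X32.981 Y175.884
G01 X23.102 Y168.707
G01 X19.329 Y157.094
G01 X23.102 Y145.481
G01 X32.981 Y138.304
G01 X45.191 Y138.304
G01 X55.070 Y145.481
G01 X58.843 Y157.094
M5
G00 X123.957 Y149.751
M3 S585
G01 X54.807 Y12.349 F1971
M5
G00 X0.000 Y0.000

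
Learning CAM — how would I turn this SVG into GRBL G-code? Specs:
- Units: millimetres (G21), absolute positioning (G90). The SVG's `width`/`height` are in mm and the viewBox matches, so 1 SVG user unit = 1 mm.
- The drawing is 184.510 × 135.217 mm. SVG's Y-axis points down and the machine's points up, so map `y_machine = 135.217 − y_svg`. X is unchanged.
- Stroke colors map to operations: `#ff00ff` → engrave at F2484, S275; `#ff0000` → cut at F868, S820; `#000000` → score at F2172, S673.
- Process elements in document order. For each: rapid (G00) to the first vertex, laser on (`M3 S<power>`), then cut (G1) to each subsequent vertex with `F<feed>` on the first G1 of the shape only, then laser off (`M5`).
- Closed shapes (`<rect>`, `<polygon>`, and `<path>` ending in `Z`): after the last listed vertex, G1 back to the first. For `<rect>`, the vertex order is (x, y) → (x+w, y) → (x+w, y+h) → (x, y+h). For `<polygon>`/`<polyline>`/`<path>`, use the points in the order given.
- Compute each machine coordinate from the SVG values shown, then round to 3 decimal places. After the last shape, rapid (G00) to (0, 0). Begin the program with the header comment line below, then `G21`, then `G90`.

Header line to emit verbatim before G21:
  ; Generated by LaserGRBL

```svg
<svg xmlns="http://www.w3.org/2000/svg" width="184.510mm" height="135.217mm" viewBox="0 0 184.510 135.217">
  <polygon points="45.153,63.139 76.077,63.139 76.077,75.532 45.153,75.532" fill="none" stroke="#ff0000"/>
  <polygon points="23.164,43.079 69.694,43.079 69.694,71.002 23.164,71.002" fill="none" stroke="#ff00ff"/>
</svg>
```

; Generated by LaserGRBL
G21
G90
G00 X45.153 Y72.078
M3 S820
G1 X76.077 Y72.078 F868
G1 X76.077 Y59.685
G1 X45.153 Y59.685
G1 X45.153 Y72.078
M5
G00 X23.164 Y92.138
M3 S275
G1 X69.694 Y92.138 F2484
G1 X69.694 Y64.215
G1 X23.164 Y64.215
G1 X23.164 Y92.138
M5
G00 X0.000 Y0.000

Since the viewBox matches the mm dimensions, user units are millimetres directly. The only transform is the Y-flip y_m = 135.217 − y_svg.

Shape 1 is a rectangle drawn with `<polygon>`. Its stroke #ff0000 means cut at S820, F868. After flipping Y the toolpath is (45.153,72.078) → (76.077,72.078) → (76.077,59.685) → (45.153,59.685) → (45.153,72.078), returning to the start.

Shape 2 is a rectangle drawn with `<polygon>`. Its stroke #ff00ff means engrave at S275, F2484. After flipping Y the toolpath is (23.164,92.138) → (69.694,92.138) → (69.694,64.215) → (23.164,64.215) → (23.164,92.138), returning to the start.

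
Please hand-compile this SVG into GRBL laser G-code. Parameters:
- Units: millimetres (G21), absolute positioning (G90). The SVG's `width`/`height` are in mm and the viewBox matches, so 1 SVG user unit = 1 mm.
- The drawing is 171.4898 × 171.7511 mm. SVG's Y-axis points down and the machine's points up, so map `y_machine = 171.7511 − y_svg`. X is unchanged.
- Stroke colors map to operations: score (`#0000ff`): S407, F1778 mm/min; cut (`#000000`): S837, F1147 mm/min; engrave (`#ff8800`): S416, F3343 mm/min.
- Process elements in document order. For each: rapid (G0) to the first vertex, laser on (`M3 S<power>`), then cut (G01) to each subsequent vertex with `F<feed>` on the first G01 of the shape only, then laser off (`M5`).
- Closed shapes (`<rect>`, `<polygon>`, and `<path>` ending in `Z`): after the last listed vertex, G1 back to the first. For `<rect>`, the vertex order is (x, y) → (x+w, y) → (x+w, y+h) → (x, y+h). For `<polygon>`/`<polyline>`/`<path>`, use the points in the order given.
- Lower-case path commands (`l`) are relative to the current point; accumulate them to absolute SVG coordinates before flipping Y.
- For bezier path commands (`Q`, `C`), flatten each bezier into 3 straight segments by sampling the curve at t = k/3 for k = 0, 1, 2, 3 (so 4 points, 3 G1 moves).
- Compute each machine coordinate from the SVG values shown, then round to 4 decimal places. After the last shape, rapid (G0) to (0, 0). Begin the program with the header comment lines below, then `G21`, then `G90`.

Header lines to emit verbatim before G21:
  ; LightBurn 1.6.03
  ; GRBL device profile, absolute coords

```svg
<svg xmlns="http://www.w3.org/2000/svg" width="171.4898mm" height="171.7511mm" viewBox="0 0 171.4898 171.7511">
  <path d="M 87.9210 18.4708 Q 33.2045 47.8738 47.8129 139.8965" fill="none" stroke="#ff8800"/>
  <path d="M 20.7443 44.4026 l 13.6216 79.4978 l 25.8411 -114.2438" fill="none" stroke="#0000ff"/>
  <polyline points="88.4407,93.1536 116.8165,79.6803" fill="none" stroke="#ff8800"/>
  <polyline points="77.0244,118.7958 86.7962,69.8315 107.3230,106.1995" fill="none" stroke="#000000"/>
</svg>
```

; LightBurn 1.6.03
; GRBL device profile, absolute coords
G21
G90
G0 X87.9210 Y153.2803
M3 S416
G01 X59.1461 Y126.7206 F3343
G01 X45.7767 Y86.2453
G01 X47.8129 Y31.8546
M5
G0 X20.7443 Y127.3485
M3 S407
G01 X34.3659 Y47.8507 F1778
G01 X60.2070 Y162.0945
M5
G0 X88.4407 Y78.5975
M3 S416
G01 X116.8165 Y92.0708 F3343
M5
G0 X77.0244 Y52.9553
M3 S837
G01 X86.7962 Y101.9196 F1147
G01 X107.3230 Y65.5516
M5
G0 X0.0000 Y0.0000

1 u = 1 mm; y_m = 171.7511 − y.

[1] `<path>` quadratic bezier, #ff8800→engrave S416 F3343: (87.9210,153.2803) → (59.1461,126.7206) → (45.7767,86.2453) → (47.8129,31.8546)

[2] `<path>` open polyline, #0000ff→score S407 F1778: (20.7443,127.3485) → (34.3659,47.8507) → (60.2070,162.0945)

[3] `<polyline>` line segment, #ff8800→engrave S416 F3343: (88.4407,78.5975) → (116.8165,92.0708)

[4] `<polyline>` open polyline, #000000→cut S837 F1147: (77.0244,52.9553) → (86.7962,101.9196) → (107.3230,65.5516)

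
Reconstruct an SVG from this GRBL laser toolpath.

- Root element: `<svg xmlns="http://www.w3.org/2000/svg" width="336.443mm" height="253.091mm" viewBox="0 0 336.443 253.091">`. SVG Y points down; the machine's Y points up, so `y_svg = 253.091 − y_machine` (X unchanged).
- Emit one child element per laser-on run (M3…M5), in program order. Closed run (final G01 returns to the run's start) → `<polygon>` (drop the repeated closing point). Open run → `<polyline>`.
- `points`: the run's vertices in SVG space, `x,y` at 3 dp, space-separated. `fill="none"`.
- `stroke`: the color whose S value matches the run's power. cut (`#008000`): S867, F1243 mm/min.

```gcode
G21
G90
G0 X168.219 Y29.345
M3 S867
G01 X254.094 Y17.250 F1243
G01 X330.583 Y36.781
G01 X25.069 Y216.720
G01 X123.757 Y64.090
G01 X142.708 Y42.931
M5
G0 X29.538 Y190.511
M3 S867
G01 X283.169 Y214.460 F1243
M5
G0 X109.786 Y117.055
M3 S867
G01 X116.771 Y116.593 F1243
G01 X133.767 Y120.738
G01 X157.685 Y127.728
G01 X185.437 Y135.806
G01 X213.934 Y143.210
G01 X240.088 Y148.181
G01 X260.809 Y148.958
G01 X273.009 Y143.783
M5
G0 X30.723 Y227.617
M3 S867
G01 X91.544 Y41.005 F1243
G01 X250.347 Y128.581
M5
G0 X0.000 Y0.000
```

Machine Y-up, SVG Y-down with viewBox height 253.091, so y_svg = 253.091 − y_machine; X carries over. Every run uses S867, so all elements get stroke `#008000` (cut).

Run 1: The run is open, so emit a `<polyline>` with points (Y-flipped): 168.219,223.746 254.094,235.841 330.583,216.310 25.069,36.371 123.757,189.001 142.708,210.160.

Run 2: The run is open, so emit a `<polyline>` with points (Y-flipped): 29.538,62.580 283.169,38.631.

Run 3: The run is open, so emit a `<polyline>` with points (Y-flipped): 109.786,136.036 116.771,136.498 133.767,132.353 157.685,125.363 185.437,117.285 213.934,109.881 240.088,104.910 260.809,104.133 273.009,109.308.

Run 4: The run is open, so emit a `<polyline>` with points (Y-flipped): 30.723,25.474 91.544,212.086 250.347,124.510.

<svg xmlns="http://www.w3.org/2000/svg" width="336.443mm" height="253.091mm" viewBox="0 0 336.443 253.091">
  <polyline points="168.219,223.746 254.094,235.841 330.583,216.310 25.069,36.371 123.757,189.001 142.708,210.160" fill="none" stroke="#008000"/>
  <polyline points="29.538,62.580 283.169,38.631" fill="none" stroke="#008000"/>
  <polyline points="109.786,136.036 116.771,136.498 133.767,132.353 157.685,125.363 185.437,117.285 213.934,109.881 240.088,104.910 260.809,104.133 273.009,109.308" fill="none" stroke="#008000"/>
  <polyline points="30.723,25.474 91.544,212.086 250.347,124.510" fill="none" stroke="#008000"/>
</svg>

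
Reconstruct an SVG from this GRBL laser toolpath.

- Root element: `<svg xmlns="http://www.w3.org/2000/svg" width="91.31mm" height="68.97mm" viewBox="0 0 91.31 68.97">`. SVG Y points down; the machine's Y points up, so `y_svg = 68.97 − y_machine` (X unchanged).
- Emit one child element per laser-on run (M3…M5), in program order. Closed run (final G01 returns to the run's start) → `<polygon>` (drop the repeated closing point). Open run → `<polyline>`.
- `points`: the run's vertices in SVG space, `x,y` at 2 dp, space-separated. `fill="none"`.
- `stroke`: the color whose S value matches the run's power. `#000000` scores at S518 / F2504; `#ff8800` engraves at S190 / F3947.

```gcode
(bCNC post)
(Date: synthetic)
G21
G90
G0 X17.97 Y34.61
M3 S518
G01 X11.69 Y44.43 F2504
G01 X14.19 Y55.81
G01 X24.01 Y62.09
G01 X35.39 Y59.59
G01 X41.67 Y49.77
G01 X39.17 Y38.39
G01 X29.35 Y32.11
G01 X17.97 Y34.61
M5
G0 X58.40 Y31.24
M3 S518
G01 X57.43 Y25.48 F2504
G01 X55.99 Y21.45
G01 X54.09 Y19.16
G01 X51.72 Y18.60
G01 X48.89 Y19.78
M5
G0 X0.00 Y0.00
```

<svg xmlns="http://www.w3.org/2000/svg" width="91.31mm" height="68.97mm" viewBox="0 0 91.31 68.97">
  <polygon points="17.97,34.36 11.69,24.54 14.19,13.16 24.01,6.88 35.39,9.38 41.67,19.20 39.17,30.58 29.35,36.86" fill="none" stroke="#000000"/>
  <polyline points="58.40,37.73 57.43,43.49 55.99,47.52 54.09,49.81 51.72,50.37 48.89,49.19" fill="none" stroke="#000000"/>
</svg>

Each laser-on run becomes one SVG element. Flip Y back into SVG space with y_svg = 68.97 − y_machine. Every run uses S518, so all elements get stroke `#000000` (score).

Run 1: The run returns to its start, so emit a `<polygon>` with points (Y-flipped): 17.97,34.36 11.69,24.54 14.19,13.16 24.01,6.88 35.39,9.38 41.67,19.20 39.17,30.58 29.35,36.86.

Run 2: The run is open, so emit a `<polyline>` with points (Y-flipped): 58.40,37.73 57.43,43.49 55.99,47.52 54.09,49.81 51.72,50.37 48.89,49.19.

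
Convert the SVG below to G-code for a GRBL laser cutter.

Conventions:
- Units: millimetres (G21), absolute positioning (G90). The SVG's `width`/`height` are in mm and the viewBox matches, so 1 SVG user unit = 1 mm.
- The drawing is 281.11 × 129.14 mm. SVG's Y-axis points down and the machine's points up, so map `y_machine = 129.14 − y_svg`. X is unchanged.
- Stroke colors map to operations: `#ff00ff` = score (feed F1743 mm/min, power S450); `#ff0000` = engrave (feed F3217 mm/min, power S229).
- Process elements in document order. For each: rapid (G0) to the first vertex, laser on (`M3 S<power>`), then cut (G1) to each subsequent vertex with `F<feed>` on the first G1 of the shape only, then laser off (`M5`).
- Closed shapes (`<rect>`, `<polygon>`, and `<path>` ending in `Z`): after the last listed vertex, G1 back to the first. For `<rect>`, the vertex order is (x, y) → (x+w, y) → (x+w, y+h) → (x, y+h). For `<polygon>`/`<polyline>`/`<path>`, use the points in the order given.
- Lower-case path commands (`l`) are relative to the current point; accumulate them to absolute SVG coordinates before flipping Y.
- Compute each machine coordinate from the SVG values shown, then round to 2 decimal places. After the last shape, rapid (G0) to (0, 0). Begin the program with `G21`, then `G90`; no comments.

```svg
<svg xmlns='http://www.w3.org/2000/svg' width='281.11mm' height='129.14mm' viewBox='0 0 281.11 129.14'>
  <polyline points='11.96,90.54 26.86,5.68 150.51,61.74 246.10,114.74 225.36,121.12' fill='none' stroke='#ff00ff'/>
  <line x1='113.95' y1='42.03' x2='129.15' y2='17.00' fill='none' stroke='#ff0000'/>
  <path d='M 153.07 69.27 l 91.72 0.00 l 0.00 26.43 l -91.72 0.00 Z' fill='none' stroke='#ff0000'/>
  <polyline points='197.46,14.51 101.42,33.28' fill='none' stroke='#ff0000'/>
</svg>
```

viewBox `0 0 281.11 129.14` with mm width/height → 1 unit = 1 mm. Flip: y_m = 129.14 − y_svg.

**Shape 1** — `<polyline>` open polyline, stroke `#ff00ff` → score (S450, F1743). Machine vertices: (11.96,38.60) → (26.86,123.46) → (150.51,67.40) → (246.10,14.40) → (225.36,8.02). Open path.

**Shape 2** — `<line>` line segment, stroke `#ff0000` → engrave (S229, F3217). Machine vertices: (113.95,87.11) → (129.15,112.14). Open path.

**Shape 3** — `<path>` rectangle, stroke `#ff0000` → engrave (S229, F3217). Machine vertices: (153.07,59.87) → (244.79,59.87) → (244.79,33.44) → (153.07,33.44) → (153.07,59.87). Closed: final G1 returns to the first vertex.

**Shape 4** — `<polyline>` line segment, stroke `#ff0000` → engrave (S229, F3217). Machine vertices: (197.46,114.63) → (101.42,95.86). Open path.

G21
G90
G0 X11.96 Y38.60
M3 S450
G1 X26.86 Y123.46 F1743
G1 X150.51 Y67.40
G1 X246.10 Y14.40
G1 X225.36 Y8.02
M5
G0 X113.95 Y87.11
M3 S229
G1 X129.15 Y112.14 F3217
M5
G0 X153.07 Y59.87
M3 S229
G1 X244.79 Y59.87 F3217
G1 X244.79 Y33.44
G1 X153.07 Y33.44
G1 X153.07 Y59.87
M5
G0 X197.46 Y114.63
M3 S229
G1 X101.42 Y95.86 F3217
M5
G0 X0.00 Y0.00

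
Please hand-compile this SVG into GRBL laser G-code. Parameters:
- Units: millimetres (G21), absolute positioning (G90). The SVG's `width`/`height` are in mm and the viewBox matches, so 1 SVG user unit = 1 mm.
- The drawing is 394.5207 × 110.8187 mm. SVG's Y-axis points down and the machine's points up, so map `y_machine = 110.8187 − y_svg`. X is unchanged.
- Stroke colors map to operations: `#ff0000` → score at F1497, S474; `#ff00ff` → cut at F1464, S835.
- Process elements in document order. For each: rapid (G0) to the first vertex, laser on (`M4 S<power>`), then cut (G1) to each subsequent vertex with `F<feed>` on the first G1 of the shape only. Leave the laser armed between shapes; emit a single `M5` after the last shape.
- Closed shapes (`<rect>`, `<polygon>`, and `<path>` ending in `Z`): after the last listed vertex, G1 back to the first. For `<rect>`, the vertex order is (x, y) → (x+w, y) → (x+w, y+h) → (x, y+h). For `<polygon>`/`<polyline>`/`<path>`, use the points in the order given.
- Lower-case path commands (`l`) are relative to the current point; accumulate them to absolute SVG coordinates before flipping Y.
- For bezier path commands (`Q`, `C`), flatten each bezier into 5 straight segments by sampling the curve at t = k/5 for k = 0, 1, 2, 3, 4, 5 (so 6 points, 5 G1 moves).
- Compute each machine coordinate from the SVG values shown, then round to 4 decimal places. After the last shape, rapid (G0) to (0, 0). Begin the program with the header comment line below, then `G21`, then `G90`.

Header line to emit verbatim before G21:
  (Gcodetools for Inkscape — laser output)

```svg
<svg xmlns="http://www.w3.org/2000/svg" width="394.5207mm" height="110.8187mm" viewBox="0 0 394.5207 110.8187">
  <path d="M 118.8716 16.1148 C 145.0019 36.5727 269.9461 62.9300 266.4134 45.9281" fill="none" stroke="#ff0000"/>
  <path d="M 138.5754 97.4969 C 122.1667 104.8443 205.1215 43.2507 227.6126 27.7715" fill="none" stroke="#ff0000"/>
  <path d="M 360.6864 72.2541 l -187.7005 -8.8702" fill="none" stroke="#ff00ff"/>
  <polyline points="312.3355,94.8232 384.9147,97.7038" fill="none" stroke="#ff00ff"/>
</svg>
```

Since the viewBox matches the mm dimensions, user units are millimetres directly. The only transform is the Y-flip y_m = 110.8187 − y_svg.

Shape 1 is a cubic bezier drawn with `<path>`. Its stroke #ff0000 means score at S474, F1497. After flipping Y the toolpath is (118.8716,94.7039) → (144.5891,82.1153) → (183.1120,70.4753) → (223.5303,62.1482) → (254.9341,59.4985) → (266.4134,64.8906).

Shape 2 is a cubic bezier drawn with `<path>`. Its stroke #ff0000 means score at S474, F1497. After flipping Y the toolpath is (138.5754,13.3218) → (139.3752,16.2658) → (156.3505,30.2331) → (181.8296,49.7008) → (208.1409,69.1464) → (227.6126,83.0472).

Shape 3 is a line segment drawn with `<path>`. Its stroke #ff00ff means cut at S835, F1464. After flipping Y the toolpath is (360.6864,38.5646) → (172.9859,47.4348).

Shape 4 is a line segment drawn with `<polyline>`. Its stroke #ff00ff means cut at S835, F1464. After flipping Y the toolpath is (312.3355,15.9955) → (384.9147,13.1149).

(Gcodetools for Inkscape — laser output)
G21
G90
G0 X118.8716 Y94.7039
M4 S474
G1 X144.5891 Y82.1153 F1497
G1 X183.1120 Y70.4753
G1 X223.5303 Y62.1482
G1 X254.9341 Y59.4985
G1 X266.4134 Y64.8906
G0 X138.5754 Y13.3218
M4 S474
G1 X139.3752 Y16.2658 F1497
G1 X156.3505 Y30.2331
G1 X181.8296 Y49.7008
G1 X208.1409 Y69.1464
G1 X227.6126 Y83.0472
G0 X360.6864 Y38.5646
M4 S835
G1 X172.9859 Y47.4348 F1464
G0 X312.3355 Y15.9955
M4 S835
G1 X384.9147 Y13.1149 F1464
M5
G0 X0.0000 Y0.0000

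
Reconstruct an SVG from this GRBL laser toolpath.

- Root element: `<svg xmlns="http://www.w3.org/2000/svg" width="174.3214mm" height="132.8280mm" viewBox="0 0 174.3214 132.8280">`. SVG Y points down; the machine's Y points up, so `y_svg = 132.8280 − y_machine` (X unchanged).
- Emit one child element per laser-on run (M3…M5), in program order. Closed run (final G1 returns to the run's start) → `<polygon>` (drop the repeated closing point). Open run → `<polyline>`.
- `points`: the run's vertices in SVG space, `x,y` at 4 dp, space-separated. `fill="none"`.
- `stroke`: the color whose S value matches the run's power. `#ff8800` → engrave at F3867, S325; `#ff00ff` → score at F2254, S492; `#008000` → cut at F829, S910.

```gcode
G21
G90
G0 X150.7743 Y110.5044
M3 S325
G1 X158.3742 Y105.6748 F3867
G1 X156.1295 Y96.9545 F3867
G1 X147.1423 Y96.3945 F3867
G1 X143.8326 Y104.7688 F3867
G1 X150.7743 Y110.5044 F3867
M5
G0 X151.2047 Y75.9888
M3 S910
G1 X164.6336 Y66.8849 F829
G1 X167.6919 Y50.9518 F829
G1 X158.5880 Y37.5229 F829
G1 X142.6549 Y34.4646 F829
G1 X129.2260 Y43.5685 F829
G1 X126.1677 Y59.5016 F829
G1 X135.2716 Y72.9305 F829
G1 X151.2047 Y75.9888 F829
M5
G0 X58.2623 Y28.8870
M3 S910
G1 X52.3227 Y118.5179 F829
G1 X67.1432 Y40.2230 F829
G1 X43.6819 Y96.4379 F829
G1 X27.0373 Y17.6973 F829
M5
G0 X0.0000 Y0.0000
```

<svg xmlns="http://www.w3.org/2000/svg" width="174.3214mm" height="132.8280mm" viewBox="0 0 174.3214 132.8280">
  <polygon points="150.7743,22.3236 158.3742,27.1532 156.1295,35.8735 147.1423,36.4335 143.8326,28.0592" fill="none" stroke="#ff8800"/>
  <polygon points="151.2047,56.8392 164.6336,65.9431 167.6919,81.8762 158.5880,95.3051 142.6549,98.3634 129.2260,89.2595 126.1677,73.3264 135.2716,59.8975" fill="none" stroke="#008000"/>
  <polyline points="58.2623,103.9410 52.3227,14.3101 67.1432,92.6050 43.6819,36.3901 27.0373,115.1307" fill="none" stroke="#008000"/>
</svg>

y_svg = 132.8280 − y_m.

[1] S325→`#ff8800` (engrave); closed run; points: 150.7743,22.3236 158.3742,27.1532 156.1295,35.8735 147.1423,36.4335 143.8326,28.0592

[2] S910→`#008000` (cut); closed run; points: 151.2047,56.8392 164.6336,65.9431 167.6919,81.8762 158.5880,95.3051 142.6549,98.3634 129.2260,89.2595 126.1677,73.3264 135.2716,59.8975

[3] S910→`#008000` (cut); open run; points: 58.2623,103.9410 52.3227,14.3101 67.1432,92.6050 43.6819,36.3901 27.0373,115.1307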